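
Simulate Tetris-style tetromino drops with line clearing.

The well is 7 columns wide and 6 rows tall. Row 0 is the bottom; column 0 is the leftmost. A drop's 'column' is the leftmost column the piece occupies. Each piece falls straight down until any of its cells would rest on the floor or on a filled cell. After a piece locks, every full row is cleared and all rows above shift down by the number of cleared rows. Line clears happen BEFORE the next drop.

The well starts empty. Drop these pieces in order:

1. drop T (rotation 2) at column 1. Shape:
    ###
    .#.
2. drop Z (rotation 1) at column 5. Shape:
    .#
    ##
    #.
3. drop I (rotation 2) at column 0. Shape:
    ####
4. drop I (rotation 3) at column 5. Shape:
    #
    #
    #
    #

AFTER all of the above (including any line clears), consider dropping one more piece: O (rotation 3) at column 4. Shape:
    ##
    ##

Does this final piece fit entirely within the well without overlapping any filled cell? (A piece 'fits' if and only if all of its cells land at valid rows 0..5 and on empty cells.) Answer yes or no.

Drop 1: T rot2 at col 1 lands with bottom-row=0; cleared 0 line(s) (total 0); column heights now [0 2 2 2 0 0 0], max=2
Drop 2: Z rot1 at col 5 lands with bottom-row=0; cleared 0 line(s) (total 0); column heights now [0 2 2 2 0 2 3], max=3
Drop 3: I rot2 at col 0 lands with bottom-row=2; cleared 0 line(s) (total 0); column heights now [3 3 3 3 0 2 3], max=3
Drop 4: I rot3 at col 5 lands with bottom-row=2; cleared 0 line(s) (total 0); column heights now [3 3 3 3 0 6 3], max=6
Test piece O rot3 at col 4 (width 2): heights before test = [3 3 3 3 0 6 3]; fits = False

Answer: no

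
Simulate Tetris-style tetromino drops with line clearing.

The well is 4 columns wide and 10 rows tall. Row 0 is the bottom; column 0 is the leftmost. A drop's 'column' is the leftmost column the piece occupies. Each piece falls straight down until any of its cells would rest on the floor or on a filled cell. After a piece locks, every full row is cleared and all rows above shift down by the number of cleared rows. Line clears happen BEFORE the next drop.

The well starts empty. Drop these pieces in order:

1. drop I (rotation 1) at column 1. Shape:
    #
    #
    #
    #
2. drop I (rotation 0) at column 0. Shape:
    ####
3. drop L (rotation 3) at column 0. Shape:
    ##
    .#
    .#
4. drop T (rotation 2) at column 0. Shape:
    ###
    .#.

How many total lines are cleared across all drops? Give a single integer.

Drop 1: I rot1 at col 1 lands with bottom-row=0; cleared 0 line(s) (total 0); column heights now [0 4 0 0], max=4
Drop 2: I rot0 at col 0 lands with bottom-row=4; cleared 1 line(s) (total 1); column heights now [0 4 0 0], max=4
Drop 3: L rot3 at col 0 lands with bottom-row=4; cleared 0 line(s) (total 1); column heights now [7 7 0 0], max=7
Drop 4: T rot2 at col 0 lands with bottom-row=7; cleared 0 line(s) (total 1); column heights now [9 9 9 0], max=9

Answer: 1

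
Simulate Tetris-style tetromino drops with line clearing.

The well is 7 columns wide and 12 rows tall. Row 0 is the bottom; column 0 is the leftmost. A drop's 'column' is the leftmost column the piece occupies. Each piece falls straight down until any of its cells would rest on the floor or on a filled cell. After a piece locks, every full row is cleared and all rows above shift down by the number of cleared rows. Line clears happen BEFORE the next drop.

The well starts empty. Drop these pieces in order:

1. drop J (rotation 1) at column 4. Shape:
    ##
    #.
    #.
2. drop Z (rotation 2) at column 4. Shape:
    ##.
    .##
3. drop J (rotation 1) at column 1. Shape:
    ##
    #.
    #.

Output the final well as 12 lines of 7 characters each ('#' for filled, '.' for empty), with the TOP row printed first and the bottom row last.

Answer: .......
.......
.......
.......
.......
.......
.......
....##.
.....##
.##.##.
.#..#..
.#..#..

Derivation:
Drop 1: J rot1 at col 4 lands with bottom-row=0; cleared 0 line(s) (total 0); column heights now [0 0 0 0 3 3 0], max=3
Drop 2: Z rot2 at col 4 lands with bottom-row=3; cleared 0 line(s) (total 0); column heights now [0 0 0 0 5 5 4], max=5
Drop 3: J rot1 at col 1 lands with bottom-row=0; cleared 0 line(s) (total 0); column heights now [0 3 3 0 5 5 4], max=5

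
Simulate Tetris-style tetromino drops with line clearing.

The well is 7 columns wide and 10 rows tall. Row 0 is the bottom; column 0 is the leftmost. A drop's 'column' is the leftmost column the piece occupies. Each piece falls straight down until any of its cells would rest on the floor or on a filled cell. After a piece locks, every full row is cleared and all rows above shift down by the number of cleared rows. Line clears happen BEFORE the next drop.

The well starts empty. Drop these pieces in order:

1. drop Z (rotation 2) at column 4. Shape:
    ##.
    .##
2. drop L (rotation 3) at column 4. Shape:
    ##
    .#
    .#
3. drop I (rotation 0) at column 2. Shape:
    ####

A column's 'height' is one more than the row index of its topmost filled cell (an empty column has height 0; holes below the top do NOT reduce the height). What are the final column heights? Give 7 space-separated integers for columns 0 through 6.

Answer: 0 0 6 6 6 6 1

Derivation:
Drop 1: Z rot2 at col 4 lands with bottom-row=0; cleared 0 line(s) (total 0); column heights now [0 0 0 0 2 2 1], max=2
Drop 2: L rot3 at col 4 lands with bottom-row=2; cleared 0 line(s) (total 0); column heights now [0 0 0 0 5 5 1], max=5
Drop 3: I rot0 at col 2 lands with bottom-row=5; cleared 0 line(s) (total 0); column heights now [0 0 6 6 6 6 1], max=6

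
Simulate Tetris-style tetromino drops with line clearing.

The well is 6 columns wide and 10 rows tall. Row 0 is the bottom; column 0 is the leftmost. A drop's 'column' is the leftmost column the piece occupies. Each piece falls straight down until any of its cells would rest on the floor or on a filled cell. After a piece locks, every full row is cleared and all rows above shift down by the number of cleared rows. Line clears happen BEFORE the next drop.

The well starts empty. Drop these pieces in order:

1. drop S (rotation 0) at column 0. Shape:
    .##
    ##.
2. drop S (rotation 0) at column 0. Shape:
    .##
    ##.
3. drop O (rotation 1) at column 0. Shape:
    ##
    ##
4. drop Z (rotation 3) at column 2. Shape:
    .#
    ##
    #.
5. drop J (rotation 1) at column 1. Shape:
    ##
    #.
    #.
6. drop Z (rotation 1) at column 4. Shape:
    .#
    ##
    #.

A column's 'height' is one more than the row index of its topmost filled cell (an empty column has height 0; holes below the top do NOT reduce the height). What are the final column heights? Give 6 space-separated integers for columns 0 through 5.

Answer: 6 9 9 7 2 3

Derivation:
Drop 1: S rot0 at col 0 lands with bottom-row=0; cleared 0 line(s) (total 0); column heights now [1 2 2 0 0 0], max=2
Drop 2: S rot0 at col 0 lands with bottom-row=2; cleared 0 line(s) (total 0); column heights now [3 4 4 0 0 0], max=4
Drop 3: O rot1 at col 0 lands with bottom-row=4; cleared 0 line(s) (total 0); column heights now [6 6 4 0 0 0], max=6
Drop 4: Z rot3 at col 2 lands with bottom-row=4; cleared 0 line(s) (total 0); column heights now [6 6 6 7 0 0], max=7
Drop 5: J rot1 at col 1 lands with bottom-row=6; cleared 0 line(s) (total 0); column heights now [6 9 9 7 0 0], max=9
Drop 6: Z rot1 at col 4 lands with bottom-row=0; cleared 0 line(s) (total 0); column heights now [6 9 9 7 2 3], max=9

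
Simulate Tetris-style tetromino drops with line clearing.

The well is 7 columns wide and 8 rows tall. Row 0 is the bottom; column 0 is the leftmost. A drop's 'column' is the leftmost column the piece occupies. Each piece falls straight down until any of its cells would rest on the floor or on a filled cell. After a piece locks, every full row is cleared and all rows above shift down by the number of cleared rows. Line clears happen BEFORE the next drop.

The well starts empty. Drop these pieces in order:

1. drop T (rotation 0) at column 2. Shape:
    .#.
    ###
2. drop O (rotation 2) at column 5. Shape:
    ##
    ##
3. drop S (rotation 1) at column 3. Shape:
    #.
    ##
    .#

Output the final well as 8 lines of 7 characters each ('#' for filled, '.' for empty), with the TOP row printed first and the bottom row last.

Drop 1: T rot0 at col 2 lands with bottom-row=0; cleared 0 line(s) (total 0); column heights now [0 0 1 2 1 0 0], max=2
Drop 2: O rot2 at col 5 lands with bottom-row=0; cleared 0 line(s) (total 0); column heights now [0 0 1 2 1 2 2], max=2
Drop 3: S rot1 at col 3 lands with bottom-row=1; cleared 0 line(s) (total 0); column heights now [0 0 1 4 3 2 2], max=4

Answer: .......
.......
.......
.......
...#...
...##..
...####
..#####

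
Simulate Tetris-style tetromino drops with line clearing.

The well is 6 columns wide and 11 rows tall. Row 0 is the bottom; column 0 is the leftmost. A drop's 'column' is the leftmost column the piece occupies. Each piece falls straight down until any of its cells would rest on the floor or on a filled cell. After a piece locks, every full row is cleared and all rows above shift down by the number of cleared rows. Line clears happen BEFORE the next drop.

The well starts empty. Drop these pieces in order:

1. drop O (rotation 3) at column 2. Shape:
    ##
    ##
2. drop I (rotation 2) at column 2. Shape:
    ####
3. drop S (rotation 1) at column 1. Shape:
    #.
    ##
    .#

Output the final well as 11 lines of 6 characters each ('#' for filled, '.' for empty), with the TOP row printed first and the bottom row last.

Answer: ......
......
......
......
......
.#....
.##...
..#...
..####
..##..
..##..

Derivation:
Drop 1: O rot3 at col 2 lands with bottom-row=0; cleared 0 line(s) (total 0); column heights now [0 0 2 2 0 0], max=2
Drop 2: I rot2 at col 2 lands with bottom-row=2; cleared 0 line(s) (total 0); column heights now [0 0 3 3 3 3], max=3
Drop 3: S rot1 at col 1 lands with bottom-row=3; cleared 0 line(s) (total 0); column heights now [0 6 5 3 3 3], max=6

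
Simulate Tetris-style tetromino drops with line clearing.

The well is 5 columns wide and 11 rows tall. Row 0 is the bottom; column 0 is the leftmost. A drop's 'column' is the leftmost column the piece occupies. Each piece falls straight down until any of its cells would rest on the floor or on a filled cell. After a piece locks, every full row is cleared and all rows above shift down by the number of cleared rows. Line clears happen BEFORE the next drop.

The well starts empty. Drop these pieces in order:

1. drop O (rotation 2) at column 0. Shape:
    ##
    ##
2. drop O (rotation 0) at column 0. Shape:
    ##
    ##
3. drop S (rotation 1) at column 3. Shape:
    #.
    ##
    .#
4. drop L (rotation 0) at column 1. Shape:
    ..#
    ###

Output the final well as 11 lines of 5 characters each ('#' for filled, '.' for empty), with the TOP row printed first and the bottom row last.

Drop 1: O rot2 at col 0 lands with bottom-row=0; cleared 0 line(s) (total 0); column heights now [2 2 0 0 0], max=2
Drop 2: O rot0 at col 0 lands with bottom-row=2; cleared 0 line(s) (total 0); column heights now [4 4 0 0 0], max=4
Drop 3: S rot1 at col 3 lands with bottom-row=0; cleared 0 line(s) (total 0); column heights now [4 4 0 3 2], max=4
Drop 4: L rot0 at col 1 lands with bottom-row=4; cleared 0 line(s) (total 0); column heights now [4 5 5 6 2], max=6

Answer: .....
.....
.....
.....
.....
...#.
.###.
##...
##.#.
##.##
##..#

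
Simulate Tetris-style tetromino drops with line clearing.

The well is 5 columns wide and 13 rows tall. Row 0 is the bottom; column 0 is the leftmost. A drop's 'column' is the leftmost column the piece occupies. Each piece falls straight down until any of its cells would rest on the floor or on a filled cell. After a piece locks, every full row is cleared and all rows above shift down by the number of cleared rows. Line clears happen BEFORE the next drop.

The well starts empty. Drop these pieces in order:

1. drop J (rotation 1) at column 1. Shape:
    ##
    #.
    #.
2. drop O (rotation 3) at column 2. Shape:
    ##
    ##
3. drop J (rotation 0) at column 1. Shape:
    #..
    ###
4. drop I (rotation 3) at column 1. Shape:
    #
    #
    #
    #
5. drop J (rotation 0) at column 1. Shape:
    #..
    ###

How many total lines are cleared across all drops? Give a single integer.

Answer: 0

Derivation:
Drop 1: J rot1 at col 1 lands with bottom-row=0; cleared 0 line(s) (total 0); column heights now [0 3 3 0 0], max=3
Drop 2: O rot3 at col 2 lands with bottom-row=3; cleared 0 line(s) (total 0); column heights now [0 3 5 5 0], max=5
Drop 3: J rot0 at col 1 lands with bottom-row=5; cleared 0 line(s) (total 0); column heights now [0 7 6 6 0], max=7
Drop 4: I rot3 at col 1 lands with bottom-row=7; cleared 0 line(s) (total 0); column heights now [0 11 6 6 0], max=11
Drop 5: J rot0 at col 1 lands with bottom-row=11; cleared 0 line(s) (total 0); column heights now [0 13 12 12 0], max=13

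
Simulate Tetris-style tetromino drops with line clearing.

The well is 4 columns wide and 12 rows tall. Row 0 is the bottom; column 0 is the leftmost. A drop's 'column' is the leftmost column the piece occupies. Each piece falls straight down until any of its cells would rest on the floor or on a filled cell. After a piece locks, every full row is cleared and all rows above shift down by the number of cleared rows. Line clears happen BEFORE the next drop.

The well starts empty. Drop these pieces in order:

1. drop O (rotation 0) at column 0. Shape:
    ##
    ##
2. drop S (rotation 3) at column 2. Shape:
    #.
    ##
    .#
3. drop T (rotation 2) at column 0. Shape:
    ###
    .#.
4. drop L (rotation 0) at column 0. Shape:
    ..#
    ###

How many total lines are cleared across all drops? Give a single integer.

Drop 1: O rot0 at col 0 lands with bottom-row=0; cleared 0 line(s) (total 0); column heights now [2 2 0 0], max=2
Drop 2: S rot3 at col 2 lands with bottom-row=0; cleared 1 line(s) (total 1); column heights now [1 1 2 1], max=2
Drop 3: T rot2 at col 0 lands with bottom-row=1; cleared 0 line(s) (total 1); column heights now [3 3 3 1], max=3
Drop 4: L rot0 at col 0 lands with bottom-row=3; cleared 0 line(s) (total 1); column heights now [4 4 5 1], max=5

Answer: 1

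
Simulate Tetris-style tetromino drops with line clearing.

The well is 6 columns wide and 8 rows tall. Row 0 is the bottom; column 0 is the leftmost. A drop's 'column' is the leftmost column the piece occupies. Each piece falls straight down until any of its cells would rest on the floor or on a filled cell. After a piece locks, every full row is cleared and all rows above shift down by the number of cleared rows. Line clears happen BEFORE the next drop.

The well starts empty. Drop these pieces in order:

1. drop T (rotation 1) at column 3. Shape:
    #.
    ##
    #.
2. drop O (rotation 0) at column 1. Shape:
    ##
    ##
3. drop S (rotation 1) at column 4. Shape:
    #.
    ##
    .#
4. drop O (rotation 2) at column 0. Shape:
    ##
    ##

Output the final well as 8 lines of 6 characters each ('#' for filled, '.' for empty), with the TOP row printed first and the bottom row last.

Answer: ......
......
......
......
##..#.
##.###
.#####
.###..

Derivation:
Drop 1: T rot1 at col 3 lands with bottom-row=0; cleared 0 line(s) (total 0); column heights now [0 0 0 3 2 0], max=3
Drop 2: O rot0 at col 1 lands with bottom-row=0; cleared 0 line(s) (total 0); column heights now [0 2 2 3 2 0], max=3
Drop 3: S rot1 at col 4 lands with bottom-row=1; cleared 0 line(s) (total 0); column heights now [0 2 2 3 4 3], max=4
Drop 4: O rot2 at col 0 lands with bottom-row=2; cleared 0 line(s) (total 0); column heights now [4 4 2 3 4 3], max=4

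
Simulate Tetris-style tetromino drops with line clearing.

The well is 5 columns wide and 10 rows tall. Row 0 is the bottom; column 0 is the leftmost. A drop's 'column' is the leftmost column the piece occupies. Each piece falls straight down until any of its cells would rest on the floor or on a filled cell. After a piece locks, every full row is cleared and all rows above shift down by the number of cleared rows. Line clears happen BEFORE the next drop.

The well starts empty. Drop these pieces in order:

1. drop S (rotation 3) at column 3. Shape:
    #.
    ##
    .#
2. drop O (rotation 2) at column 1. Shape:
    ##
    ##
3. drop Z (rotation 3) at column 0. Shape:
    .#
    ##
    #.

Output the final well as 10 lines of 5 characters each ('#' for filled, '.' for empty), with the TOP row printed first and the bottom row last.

Drop 1: S rot3 at col 3 lands with bottom-row=0; cleared 0 line(s) (total 0); column heights now [0 0 0 3 2], max=3
Drop 2: O rot2 at col 1 lands with bottom-row=0; cleared 0 line(s) (total 0); column heights now [0 2 2 3 2], max=3
Drop 3: Z rot3 at col 0 lands with bottom-row=1; cleared 1 line(s) (total 1); column heights now [2 3 1 2 1], max=3

Answer: .....
.....
.....
.....
.....
.....
.....
.#...
##.#.
.##.#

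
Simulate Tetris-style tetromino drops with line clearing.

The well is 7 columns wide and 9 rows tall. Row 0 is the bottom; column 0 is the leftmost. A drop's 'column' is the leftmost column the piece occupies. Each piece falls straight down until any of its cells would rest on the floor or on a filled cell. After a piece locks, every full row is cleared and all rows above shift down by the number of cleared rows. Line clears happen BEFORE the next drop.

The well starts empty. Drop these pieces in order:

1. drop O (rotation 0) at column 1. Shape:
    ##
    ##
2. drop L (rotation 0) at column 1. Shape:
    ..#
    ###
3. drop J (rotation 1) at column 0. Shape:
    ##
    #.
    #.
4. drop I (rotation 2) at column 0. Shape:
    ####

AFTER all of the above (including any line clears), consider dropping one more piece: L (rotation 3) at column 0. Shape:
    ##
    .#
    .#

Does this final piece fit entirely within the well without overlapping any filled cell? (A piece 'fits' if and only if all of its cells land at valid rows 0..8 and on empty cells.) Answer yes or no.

Drop 1: O rot0 at col 1 lands with bottom-row=0; cleared 0 line(s) (total 0); column heights now [0 2 2 0 0 0 0], max=2
Drop 2: L rot0 at col 1 lands with bottom-row=2; cleared 0 line(s) (total 0); column heights now [0 3 3 4 0 0 0], max=4
Drop 3: J rot1 at col 0 lands with bottom-row=1; cleared 0 line(s) (total 0); column heights now [4 4 3 4 0 0 0], max=4
Drop 4: I rot2 at col 0 lands with bottom-row=4; cleared 0 line(s) (total 0); column heights now [5 5 5 5 0 0 0], max=5
Test piece L rot3 at col 0 (width 2): heights before test = [5 5 5 5 0 0 0]; fits = True

Answer: yes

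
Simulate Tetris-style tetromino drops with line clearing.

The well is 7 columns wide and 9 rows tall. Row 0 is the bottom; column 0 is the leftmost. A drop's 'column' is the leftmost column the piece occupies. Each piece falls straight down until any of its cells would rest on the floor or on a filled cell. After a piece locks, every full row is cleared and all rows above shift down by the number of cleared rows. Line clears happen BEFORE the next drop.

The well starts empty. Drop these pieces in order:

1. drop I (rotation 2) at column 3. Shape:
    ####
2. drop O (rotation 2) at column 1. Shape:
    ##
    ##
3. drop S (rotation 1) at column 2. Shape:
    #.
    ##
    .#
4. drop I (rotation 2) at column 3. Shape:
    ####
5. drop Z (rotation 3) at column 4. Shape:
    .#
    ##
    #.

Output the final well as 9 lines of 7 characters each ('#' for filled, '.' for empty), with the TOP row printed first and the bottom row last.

Answer: .......
.......
.....#.
....##.
....#..
..#####
..##...
.###...
.######

Derivation:
Drop 1: I rot2 at col 3 lands with bottom-row=0; cleared 0 line(s) (total 0); column heights now [0 0 0 1 1 1 1], max=1
Drop 2: O rot2 at col 1 lands with bottom-row=0; cleared 0 line(s) (total 0); column heights now [0 2 2 1 1 1 1], max=2
Drop 3: S rot1 at col 2 lands with bottom-row=1; cleared 0 line(s) (total 0); column heights now [0 2 4 3 1 1 1], max=4
Drop 4: I rot2 at col 3 lands with bottom-row=3; cleared 0 line(s) (total 0); column heights now [0 2 4 4 4 4 4], max=4
Drop 5: Z rot3 at col 4 lands with bottom-row=4; cleared 0 line(s) (total 0); column heights now [0 2 4 4 6 7 4], max=7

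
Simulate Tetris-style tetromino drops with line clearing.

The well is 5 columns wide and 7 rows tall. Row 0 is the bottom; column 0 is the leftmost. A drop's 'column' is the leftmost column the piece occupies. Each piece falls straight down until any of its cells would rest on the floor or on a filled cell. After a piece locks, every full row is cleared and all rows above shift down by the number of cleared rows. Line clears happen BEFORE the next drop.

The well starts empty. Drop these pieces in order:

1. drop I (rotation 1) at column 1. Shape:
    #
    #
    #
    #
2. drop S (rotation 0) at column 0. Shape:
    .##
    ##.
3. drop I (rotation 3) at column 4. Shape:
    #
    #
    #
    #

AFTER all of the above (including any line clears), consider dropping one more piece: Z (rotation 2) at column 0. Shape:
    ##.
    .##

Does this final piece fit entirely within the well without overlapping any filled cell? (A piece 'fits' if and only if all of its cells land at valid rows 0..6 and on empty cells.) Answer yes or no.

Drop 1: I rot1 at col 1 lands with bottom-row=0; cleared 0 line(s) (total 0); column heights now [0 4 0 0 0], max=4
Drop 2: S rot0 at col 0 lands with bottom-row=4; cleared 0 line(s) (total 0); column heights now [5 6 6 0 0], max=6
Drop 3: I rot3 at col 4 lands with bottom-row=0; cleared 0 line(s) (total 0); column heights now [5 6 6 0 4], max=6
Test piece Z rot2 at col 0 (width 3): heights before test = [5 6 6 0 4]; fits = False

Answer: no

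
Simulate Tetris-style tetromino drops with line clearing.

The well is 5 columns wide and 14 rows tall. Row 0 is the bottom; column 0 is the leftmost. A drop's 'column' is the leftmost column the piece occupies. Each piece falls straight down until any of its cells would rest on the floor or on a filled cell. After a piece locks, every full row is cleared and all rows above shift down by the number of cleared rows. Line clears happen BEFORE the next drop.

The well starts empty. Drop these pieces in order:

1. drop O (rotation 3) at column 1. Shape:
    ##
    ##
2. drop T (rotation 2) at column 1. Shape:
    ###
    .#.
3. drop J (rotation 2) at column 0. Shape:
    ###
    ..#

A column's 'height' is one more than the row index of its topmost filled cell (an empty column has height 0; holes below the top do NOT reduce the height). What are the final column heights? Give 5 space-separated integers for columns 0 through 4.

Drop 1: O rot3 at col 1 lands with bottom-row=0; cleared 0 line(s) (total 0); column heights now [0 2 2 0 0], max=2
Drop 2: T rot2 at col 1 lands with bottom-row=2; cleared 0 line(s) (total 0); column heights now [0 4 4 4 0], max=4
Drop 3: J rot2 at col 0 lands with bottom-row=4; cleared 0 line(s) (total 0); column heights now [6 6 6 4 0], max=6

Answer: 6 6 6 4 0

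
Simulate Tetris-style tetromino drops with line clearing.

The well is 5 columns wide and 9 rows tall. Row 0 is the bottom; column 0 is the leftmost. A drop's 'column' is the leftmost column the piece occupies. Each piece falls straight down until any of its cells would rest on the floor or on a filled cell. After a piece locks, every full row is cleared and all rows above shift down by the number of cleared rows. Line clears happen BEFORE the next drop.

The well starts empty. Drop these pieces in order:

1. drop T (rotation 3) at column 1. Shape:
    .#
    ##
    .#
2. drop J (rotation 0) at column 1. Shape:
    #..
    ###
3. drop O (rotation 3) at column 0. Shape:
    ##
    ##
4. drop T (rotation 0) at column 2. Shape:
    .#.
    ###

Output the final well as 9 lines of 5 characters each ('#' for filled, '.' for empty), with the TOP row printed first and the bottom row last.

Drop 1: T rot3 at col 1 lands with bottom-row=0; cleared 0 line(s) (total 0); column heights now [0 2 3 0 0], max=3
Drop 2: J rot0 at col 1 lands with bottom-row=3; cleared 0 line(s) (total 0); column heights now [0 5 4 4 0], max=5
Drop 3: O rot3 at col 0 lands with bottom-row=5; cleared 0 line(s) (total 0); column heights now [7 7 4 4 0], max=7
Drop 4: T rot0 at col 2 lands with bottom-row=4; cleared 0 line(s) (total 0); column heights now [7 7 5 6 5], max=7

Answer: .....
.....
##...
##.#.
.####
.###.
..#..
.##..
..#..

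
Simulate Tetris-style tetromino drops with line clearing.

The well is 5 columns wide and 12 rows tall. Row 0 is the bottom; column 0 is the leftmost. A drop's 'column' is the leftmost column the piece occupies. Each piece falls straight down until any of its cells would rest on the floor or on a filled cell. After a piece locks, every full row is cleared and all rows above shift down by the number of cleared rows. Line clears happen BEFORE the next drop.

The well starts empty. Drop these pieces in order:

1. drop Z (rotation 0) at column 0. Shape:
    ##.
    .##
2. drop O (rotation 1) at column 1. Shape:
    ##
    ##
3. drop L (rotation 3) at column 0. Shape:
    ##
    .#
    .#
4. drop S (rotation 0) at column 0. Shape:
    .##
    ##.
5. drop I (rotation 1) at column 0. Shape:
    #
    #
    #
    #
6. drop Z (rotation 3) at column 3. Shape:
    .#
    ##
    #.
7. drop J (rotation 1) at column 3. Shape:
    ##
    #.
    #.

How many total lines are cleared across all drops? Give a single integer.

Answer: 0

Derivation:
Drop 1: Z rot0 at col 0 lands with bottom-row=0; cleared 0 line(s) (total 0); column heights now [2 2 1 0 0], max=2
Drop 2: O rot1 at col 1 lands with bottom-row=2; cleared 0 line(s) (total 0); column heights now [2 4 4 0 0], max=4
Drop 3: L rot3 at col 0 lands with bottom-row=4; cleared 0 line(s) (total 0); column heights now [7 7 4 0 0], max=7
Drop 4: S rot0 at col 0 lands with bottom-row=7; cleared 0 line(s) (total 0); column heights now [8 9 9 0 0], max=9
Drop 5: I rot1 at col 0 lands with bottom-row=8; cleared 0 line(s) (total 0); column heights now [12 9 9 0 0], max=12
Drop 6: Z rot3 at col 3 lands with bottom-row=0; cleared 0 line(s) (total 0); column heights now [12 9 9 2 3], max=12
Drop 7: J rot1 at col 3 lands with bottom-row=2; cleared 0 line(s) (total 0); column heights now [12 9 9 5 5], max=12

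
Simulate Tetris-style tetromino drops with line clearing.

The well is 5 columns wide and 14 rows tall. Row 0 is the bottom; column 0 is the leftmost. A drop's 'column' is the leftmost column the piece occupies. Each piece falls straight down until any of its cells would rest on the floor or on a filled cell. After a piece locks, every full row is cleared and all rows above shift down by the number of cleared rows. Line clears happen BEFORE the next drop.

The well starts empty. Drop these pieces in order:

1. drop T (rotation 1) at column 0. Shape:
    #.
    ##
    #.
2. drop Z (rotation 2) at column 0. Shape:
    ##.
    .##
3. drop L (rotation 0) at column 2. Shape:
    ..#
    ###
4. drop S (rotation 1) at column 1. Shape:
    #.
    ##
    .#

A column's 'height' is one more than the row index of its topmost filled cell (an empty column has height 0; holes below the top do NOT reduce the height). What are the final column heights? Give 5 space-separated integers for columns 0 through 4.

Drop 1: T rot1 at col 0 lands with bottom-row=0; cleared 0 line(s) (total 0); column heights now [3 2 0 0 0], max=3
Drop 2: Z rot2 at col 0 lands with bottom-row=2; cleared 0 line(s) (total 0); column heights now [4 4 3 0 0], max=4
Drop 3: L rot0 at col 2 lands with bottom-row=3; cleared 1 line(s) (total 1); column heights now [3 3 3 0 4], max=4
Drop 4: S rot1 at col 1 lands with bottom-row=3; cleared 0 line(s) (total 1); column heights now [3 6 5 0 4], max=6

Answer: 3 6 5 0 4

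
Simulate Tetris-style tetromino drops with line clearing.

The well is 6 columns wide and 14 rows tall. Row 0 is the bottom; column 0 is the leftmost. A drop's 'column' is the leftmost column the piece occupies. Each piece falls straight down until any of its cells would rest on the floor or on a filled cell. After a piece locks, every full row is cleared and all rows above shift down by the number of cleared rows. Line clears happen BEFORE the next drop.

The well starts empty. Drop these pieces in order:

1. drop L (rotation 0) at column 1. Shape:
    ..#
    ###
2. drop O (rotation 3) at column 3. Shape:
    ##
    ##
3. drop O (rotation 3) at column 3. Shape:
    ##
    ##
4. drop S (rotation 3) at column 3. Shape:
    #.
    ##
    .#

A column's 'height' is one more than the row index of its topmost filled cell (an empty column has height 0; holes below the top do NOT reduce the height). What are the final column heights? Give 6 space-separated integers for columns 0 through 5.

Drop 1: L rot0 at col 1 lands with bottom-row=0; cleared 0 line(s) (total 0); column heights now [0 1 1 2 0 0], max=2
Drop 2: O rot3 at col 3 lands with bottom-row=2; cleared 0 line(s) (total 0); column heights now [0 1 1 4 4 0], max=4
Drop 3: O rot3 at col 3 lands with bottom-row=4; cleared 0 line(s) (total 0); column heights now [0 1 1 6 6 0], max=6
Drop 4: S rot3 at col 3 lands with bottom-row=6; cleared 0 line(s) (total 0); column heights now [0 1 1 9 8 0], max=9

Answer: 0 1 1 9 8 0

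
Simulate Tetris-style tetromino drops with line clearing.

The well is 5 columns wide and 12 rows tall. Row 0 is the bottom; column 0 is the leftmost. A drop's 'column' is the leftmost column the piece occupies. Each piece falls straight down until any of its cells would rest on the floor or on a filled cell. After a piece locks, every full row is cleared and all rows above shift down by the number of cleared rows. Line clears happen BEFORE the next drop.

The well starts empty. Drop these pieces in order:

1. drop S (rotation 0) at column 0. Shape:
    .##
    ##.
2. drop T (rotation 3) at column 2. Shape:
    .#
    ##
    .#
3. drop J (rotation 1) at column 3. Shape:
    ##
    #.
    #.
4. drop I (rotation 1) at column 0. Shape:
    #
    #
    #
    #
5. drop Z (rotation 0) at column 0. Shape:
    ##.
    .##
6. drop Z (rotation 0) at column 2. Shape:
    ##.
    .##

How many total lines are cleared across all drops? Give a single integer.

Drop 1: S rot0 at col 0 lands with bottom-row=0; cleared 0 line(s) (total 0); column heights now [1 2 2 0 0], max=2
Drop 2: T rot3 at col 2 lands with bottom-row=1; cleared 0 line(s) (total 0); column heights now [1 2 3 4 0], max=4
Drop 3: J rot1 at col 3 lands with bottom-row=4; cleared 0 line(s) (total 0); column heights now [1 2 3 7 7], max=7
Drop 4: I rot1 at col 0 lands with bottom-row=1; cleared 0 line(s) (total 0); column heights now [5 2 3 7 7], max=7
Drop 5: Z rot0 at col 0 lands with bottom-row=4; cleared 0 line(s) (total 0); column heights now [6 6 5 7 7], max=7
Drop 6: Z rot0 at col 2 lands with bottom-row=7; cleared 0 line(s) (total 0); column heights now [6 6 9 9 8], max=9

Answer: 0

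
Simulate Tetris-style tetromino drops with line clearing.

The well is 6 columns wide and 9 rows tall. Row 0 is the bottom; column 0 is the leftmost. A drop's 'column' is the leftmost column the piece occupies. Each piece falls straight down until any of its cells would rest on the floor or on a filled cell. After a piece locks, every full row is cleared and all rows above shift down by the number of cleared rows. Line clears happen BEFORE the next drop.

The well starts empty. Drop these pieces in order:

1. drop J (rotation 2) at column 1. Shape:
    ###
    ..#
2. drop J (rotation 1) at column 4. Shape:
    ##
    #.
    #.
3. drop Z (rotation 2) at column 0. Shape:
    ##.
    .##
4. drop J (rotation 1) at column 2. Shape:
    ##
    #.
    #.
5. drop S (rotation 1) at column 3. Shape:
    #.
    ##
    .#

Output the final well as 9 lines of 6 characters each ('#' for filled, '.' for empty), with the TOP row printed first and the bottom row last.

Answer: ......
...#..
...##.
..###.
..#...
###...
.##.##
.####.
...##.

Derivation:
Drop 1: J rot2 at col 1 lands with bottom-row=0; cleared 0 line(s) (total 0); column heights now [0 2 2 2 0 0], max=2
Drop 2: J rot1 at col 4 lands with bottom-row=0; cleared 0 line(s) (total 0); column heights now [0 2 2 2 3 3], max=3
Drop 3: Z rot2 at col 0 lands with bottom-row=2; cleared 0 line(s) (total 0); column heights now [4 4 3 2 3 3], max=4
Drop 4: J rot1 at col 2 lands with bottom-row=3; cleared 0 line(s) (total 0); column heights now [4 4 6 6 3 3], max=6
Drop 5: S rot1 at col 3 lands with bottom-row=5; cleared 0 line(s) (total 0); column heights now [4 4 6 8 7 3], max=8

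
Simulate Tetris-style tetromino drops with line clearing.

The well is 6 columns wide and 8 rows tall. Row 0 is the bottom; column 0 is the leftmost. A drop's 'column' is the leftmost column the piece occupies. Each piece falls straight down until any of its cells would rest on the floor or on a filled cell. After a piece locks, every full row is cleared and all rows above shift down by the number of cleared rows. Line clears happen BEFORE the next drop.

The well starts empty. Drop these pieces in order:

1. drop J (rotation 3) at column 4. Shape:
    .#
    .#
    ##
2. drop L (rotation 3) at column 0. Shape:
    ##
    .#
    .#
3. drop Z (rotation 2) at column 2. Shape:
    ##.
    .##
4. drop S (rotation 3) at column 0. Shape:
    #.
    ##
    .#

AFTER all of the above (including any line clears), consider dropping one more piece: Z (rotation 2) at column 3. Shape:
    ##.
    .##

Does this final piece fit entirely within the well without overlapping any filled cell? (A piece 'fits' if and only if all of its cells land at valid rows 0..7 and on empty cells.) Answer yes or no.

Answer: yes

Derivation:
Drop 1: J rot3 at col 4 lands with bottom-row=0; cleared 0 line(s) (total 0); column heights now [0 0 0 0 1 3], max=3
Drop 2: L rot3 at col 0 lands with bottom-row=0; cleared 0 line(s) (total 0); column heights now [3 3 0 0 1 3], max=3
Drop 3: Z rot2 at col 2 lands with bottom-row=1; cleared 0 line(s) (total 0); column heights now [3 3 3 3 2 3], max=3
Drop 4: S rot3 at col 0 lands with bottom-row=3; cleared 0 line(s) (total 0); column heights now [6 5 3 3 2 3], max=6
Test piece Z rot2 at col 3 (width 3): heights before test = [6 5 3 3 2 3]; fits = True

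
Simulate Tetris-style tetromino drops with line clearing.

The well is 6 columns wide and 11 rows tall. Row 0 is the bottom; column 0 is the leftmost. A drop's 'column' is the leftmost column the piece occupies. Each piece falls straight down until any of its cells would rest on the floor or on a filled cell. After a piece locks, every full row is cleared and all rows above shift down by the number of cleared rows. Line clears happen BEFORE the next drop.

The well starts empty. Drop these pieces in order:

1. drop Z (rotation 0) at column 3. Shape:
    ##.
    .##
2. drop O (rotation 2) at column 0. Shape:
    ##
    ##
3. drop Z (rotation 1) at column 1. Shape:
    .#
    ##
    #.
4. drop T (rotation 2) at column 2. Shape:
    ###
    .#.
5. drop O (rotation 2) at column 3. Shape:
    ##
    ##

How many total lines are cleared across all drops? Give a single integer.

Answer: 0

Derivation:
Drop 1: Z rot0 at col 3 lands with bottom-row=0; cleared 0 line(s) (total 0); column heights now [0 0 0 2 2 1], max=2
Drop 2: O rot2 at col 0 lands with bottom-row=0; cleared 0 line(s) (total 0); column heights now [2 2 0 2 2 1], max=2
Drop 3: Z rot1 at col 1 lands with bottom-row=2; cleared 0 line(s) (total 0); column heights now [2 4 5 2 2 1], max=5
Drop 4: T rot2 at col 2 lands with bottom-row=4; cleared 0 line(s) (total 0); column heights now [2 4 6 6 6 1], max=6
Drop 5: O rot2 at col 3 lands with bottom-row=6; cleared 0 line(s) (total 0); column heights now [2 4 6 8 8 1], max=8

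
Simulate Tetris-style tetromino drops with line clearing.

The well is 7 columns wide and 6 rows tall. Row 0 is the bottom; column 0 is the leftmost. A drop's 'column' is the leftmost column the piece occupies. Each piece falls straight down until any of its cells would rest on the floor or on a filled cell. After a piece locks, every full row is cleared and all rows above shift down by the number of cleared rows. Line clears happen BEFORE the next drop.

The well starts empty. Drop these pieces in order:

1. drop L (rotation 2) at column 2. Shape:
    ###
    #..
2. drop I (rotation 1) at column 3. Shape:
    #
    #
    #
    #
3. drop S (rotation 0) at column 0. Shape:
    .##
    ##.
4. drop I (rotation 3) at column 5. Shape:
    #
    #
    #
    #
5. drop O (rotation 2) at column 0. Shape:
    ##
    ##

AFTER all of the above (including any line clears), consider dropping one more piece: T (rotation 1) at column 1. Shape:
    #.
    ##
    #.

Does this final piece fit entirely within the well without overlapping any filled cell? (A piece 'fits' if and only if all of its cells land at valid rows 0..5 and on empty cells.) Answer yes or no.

Answer: no

Derivation:
Drop 1: L rot2 at col 2 lands with bottom-row=0; cleared 0 line(s) (total 0); column heights now [0 0 2 2 2 0 0], max=2
Drop 2: I rot1 at col 3 lands with bottom-row=2; cleared 0 line(s) (total 0); column heights now [0 0 2 6 2 0 0], max=6
Drop 3: S rot0 at col 0 lands with bottom-row=1; cleared 0 line(s) (total 0); column heights now [2 3 3 6 2 0 0], max=6
Drop 4: I rot3 at col 5 lands with bottom-row=0; cleared 0 line(s) (total 0); column heights now [2 3 3 6 2 4 0], max=6
Drop 5: O rot2 at col 0 lands with bottom-row=3; cleared 0 line(s) (total 0); column heights now [5 5 3 6 2 4 0], max=6
Test piece T rot1 at col 1 (width 2): heights before test = [5 5 3 6 2 4 0]; fits = False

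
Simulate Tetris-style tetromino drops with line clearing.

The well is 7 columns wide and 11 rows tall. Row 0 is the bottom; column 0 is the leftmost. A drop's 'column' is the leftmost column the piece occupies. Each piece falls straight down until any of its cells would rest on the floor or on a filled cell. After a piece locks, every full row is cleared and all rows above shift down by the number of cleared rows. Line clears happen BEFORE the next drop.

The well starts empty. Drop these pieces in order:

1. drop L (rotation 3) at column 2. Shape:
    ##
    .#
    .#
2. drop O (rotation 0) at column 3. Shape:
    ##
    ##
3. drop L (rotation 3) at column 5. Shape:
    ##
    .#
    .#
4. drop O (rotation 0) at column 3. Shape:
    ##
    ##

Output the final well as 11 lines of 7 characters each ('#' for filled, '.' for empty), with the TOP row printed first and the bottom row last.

Answer: .......
.......
.......
.......
...##..
...##..
...##..
...##..
..##.##
...#..#
...#..#

Derivation:
Drop 1: L rot3 at col 2 lands with bottom-row=0; cleared 0 line(s) (total 0); column heights now [0 0 3 3 0 0 0], max=3
Drop 2: O rot0 at col 3 lands with bottom-row=3; cleared 0 line(s) (total 0); column heights now [0 0 3 5 5 0 0], max=5
Drop 3: L rot3 at col 5 lands with bottom-row=0; cleared 0 line(s) (total 0); column heights now [0 0 3 5 5 3 3], max=5
Drop 4: O rot0 at col 3 lands with bottom-row=5; cleared 0 line(s) (total 0); column heights now [0 0 3 7 7 3 3], max=7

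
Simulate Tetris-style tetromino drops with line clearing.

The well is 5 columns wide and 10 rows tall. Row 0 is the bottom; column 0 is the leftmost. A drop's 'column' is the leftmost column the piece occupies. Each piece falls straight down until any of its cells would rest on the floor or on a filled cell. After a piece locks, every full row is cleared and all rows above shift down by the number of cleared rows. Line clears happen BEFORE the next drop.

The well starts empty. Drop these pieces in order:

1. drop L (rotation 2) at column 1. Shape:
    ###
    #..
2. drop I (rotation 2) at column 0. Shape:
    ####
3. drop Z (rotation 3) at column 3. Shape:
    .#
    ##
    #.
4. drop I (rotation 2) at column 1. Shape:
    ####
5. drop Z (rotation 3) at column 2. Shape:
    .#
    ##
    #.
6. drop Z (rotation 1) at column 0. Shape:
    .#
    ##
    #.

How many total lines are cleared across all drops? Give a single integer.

Drop 1: L rot2 at col 1 lands with bottom-row=0; cleared 0 line(s) (total 0); column heights now [0 2 2 2 0], max=2
Drop 2: I rot2 at col 0 lands with bottom-row=2; cleared 0 line(s) (total 0); column heights now [3 3 3 3 0], max=3
Drop 3: Z rot3 at col 3 lands with bottom-row=3; cleared 0 line(s) (total 0); column heights now [3 3 3 5 6], max=6
Drop 4: I rot2 at col 1 lands with bottom-row=6; cleared 0 line(s) (total 0); column heights now [3 7 7 7 7], max=7
Drop 5: Z rot3 at col 2 lands with bottom-row=7; cleared 0 line(s) (total 0); column heights now [3 7 9 10 7], max=10
Drop 6: Z rot1 at col 0 lands with bottom-row=6; cleared 1 line(s) (total 1); column heights now [7 8 8 9 6], max=9

Answer: 1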